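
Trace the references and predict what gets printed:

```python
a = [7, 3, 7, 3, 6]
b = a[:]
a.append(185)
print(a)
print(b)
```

Key concept: slice [:] creates copy.
Step by step:
`a = [7, 3, 7, 3, 6]` → a = [7, 3, 7, 3, 6]
`b = a[:]` → b = [7, 3, 7, 3, 6]
`a.append(185)` → a = [7, 3, 7, 3, 6, 185]
`print(a)` → prints [7, 3, 7, 3, 6, 185]
`print(b)` → prints [7, 3, 7, 3, 6]

Answer:
[7, 3, 7, 3, 6, 185]
[7, 3, 7, 3, 6]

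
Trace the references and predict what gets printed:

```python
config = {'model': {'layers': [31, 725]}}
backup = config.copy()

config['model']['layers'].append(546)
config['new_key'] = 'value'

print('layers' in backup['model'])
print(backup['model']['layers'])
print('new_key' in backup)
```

Key concept: shallow copy gotcha with nested dict.
Step by step:
`config = {'model': {'layers': [31, 725]}}` → config = {'model': {'layers': [31, 725]}}
`backup = config.copy()` → backup = {'model': {'layers': [31, 725]}}
`config['model']['layers'].append(546)` → config = {'model': {'layers': [31, 725, 546]}}; backup = {'model': {'layers': [31, 725, 546]}}
`config['new_key'] = 'value'` → config = {'model': {'layers': [31, 725, 546]}, 'new_key': 'value'}
`print('layers' in backup['model'])` → prints True
`print(backup['model']['layers'])` → prints [31, 725, 546]
`print('new_key' in backup)` → prints False

Answer:
True
[31, 725, 546]
False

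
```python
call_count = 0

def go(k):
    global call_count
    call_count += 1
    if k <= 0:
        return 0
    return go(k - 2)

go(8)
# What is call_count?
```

Linear recursion stepping by 2: 5 calls from k=8 down to ≤0.

Answer: 5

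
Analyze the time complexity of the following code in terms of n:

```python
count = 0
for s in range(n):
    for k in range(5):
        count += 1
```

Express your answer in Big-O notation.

Each loop level contributes: n × 1. Multiplying the contributions gives O(n).

Answer: O(n)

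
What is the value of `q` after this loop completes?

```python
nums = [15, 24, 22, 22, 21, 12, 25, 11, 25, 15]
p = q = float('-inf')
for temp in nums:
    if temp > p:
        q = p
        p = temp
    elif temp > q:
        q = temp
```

Second largest (with repeats) in [15, 24, 22, 22, 21, 12, 25, 11, 25, 15]
`q` takes the values: -inf → 15 → 22 → 24 → 25

Answer: 25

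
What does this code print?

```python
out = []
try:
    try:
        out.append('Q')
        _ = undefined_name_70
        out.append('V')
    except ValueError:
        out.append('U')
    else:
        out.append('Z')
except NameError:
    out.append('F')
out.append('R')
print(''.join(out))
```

Execution trace: 'Q' (inner try body) → 'F' (outer except NameError) → 'R' (after the try/except). Output: QFR

Answer: QFR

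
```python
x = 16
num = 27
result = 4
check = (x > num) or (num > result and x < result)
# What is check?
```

Trace:
`x = 16` → x = 16
`num = 27` → num = 27
`result = 4` → result = 4
`check = (x > num) or (num > result and x < result)` → check = False
So check = False

Answer: False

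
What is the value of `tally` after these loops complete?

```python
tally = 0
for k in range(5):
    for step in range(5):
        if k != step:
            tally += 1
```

5² - 5 (exclude diagonal)
`tally` takes the values: 0 → 1 → 2 → 3 → 4 → 5 → 6 → 7 → 8 → 9 → 10 → 11 → 12 → 13 → 14 → 15 → 16 → 17 → 18 → 19 → 20

Answer: 20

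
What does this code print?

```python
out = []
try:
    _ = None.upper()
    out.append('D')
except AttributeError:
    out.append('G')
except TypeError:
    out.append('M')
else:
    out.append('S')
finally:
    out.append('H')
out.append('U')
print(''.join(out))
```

Execution trace: 'G' (except AttributeError) → 'H' (finally) → 'U' (after the try/except). Output: GHU

Answer: GHU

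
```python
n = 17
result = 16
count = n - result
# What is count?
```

Trace:
`n = 17` → n = 17
`result = 16` → result = 16
`count = n - result` → count = 1
So count = 1

Answer: 1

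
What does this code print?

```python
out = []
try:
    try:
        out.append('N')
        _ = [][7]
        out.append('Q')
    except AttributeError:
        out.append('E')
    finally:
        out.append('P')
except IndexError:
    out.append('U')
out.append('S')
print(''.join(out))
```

Execution trace: 'N' (try body) → 'P' (finally) → 'U' (outer except IndexError) → 'S' (after the try/except). Output: NPUS

Answer: NPUS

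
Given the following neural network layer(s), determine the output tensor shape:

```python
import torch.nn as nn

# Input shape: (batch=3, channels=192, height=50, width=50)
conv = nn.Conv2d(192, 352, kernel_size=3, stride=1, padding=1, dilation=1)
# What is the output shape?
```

Input: (3, 192, 50, 50) -> Output: (3, 352, 50, 50)

Answer: (3, 352, 50, 50)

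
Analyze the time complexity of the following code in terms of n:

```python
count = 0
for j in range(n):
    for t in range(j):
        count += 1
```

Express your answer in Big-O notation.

Each loop level contributes: n × n. Multiplying the contributions gives O(n^2).

Answer: O(n^2)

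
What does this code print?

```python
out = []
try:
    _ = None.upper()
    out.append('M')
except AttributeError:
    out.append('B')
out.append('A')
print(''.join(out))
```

Execution trace: 'B' (except AttributeError) → 'A' (after the try/except). Output: BA

Answer: BA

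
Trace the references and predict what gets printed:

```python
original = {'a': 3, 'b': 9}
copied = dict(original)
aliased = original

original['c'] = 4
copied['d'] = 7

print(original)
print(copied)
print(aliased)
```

Key concept: dict() creates copy, assignment creates alias.
Step by step:
`original = {'a': 3, 'b': 9}` → original = {'a': 3, 'b': 9}
`copied = dict(original)` → copied = {'a': 3, 'b': 9}
`aliased = original` → aliased = {'a': 3, 'b': 9} (same object as original)
`original['c'] = 4` → original = {'a': 3, 'b': 9, 'c': 4} (same object as aliased); aliased = {'a': 3, 'b': 9, 'c': 4} (same object as original)
`copied['d'] = 7` → copied = {'a': 3, 'b': 9, 'd': 7}
`print(original)` → prints {'a': 3, 'b': 9, 'c': 4}
`print(copied)` → prints {'a': 3, 'b': 9, 'd': 7}
`print(aliased)` → prints {'a': 3, 'b': 9, 'c': 4}

Answer:
{'a': 3, 'b': 9, 'c': 4}
{'a': 3, 'b': 9, 'd': 7}
{'a': 3, 'b': 9, 'c': 4}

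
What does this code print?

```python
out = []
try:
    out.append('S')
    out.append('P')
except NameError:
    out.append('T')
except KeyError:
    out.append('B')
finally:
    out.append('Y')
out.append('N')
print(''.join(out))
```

Execution trace: 'S' (try body) → 'P' (try body, no exception) → 'Y' (finally) → 'N' (after the try/except). Output: SPYN

Answer: SPYN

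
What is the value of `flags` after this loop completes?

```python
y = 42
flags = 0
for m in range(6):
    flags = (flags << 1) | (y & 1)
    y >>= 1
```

Reverse lowest 6 bits of 42
`flags` takes the values: 0 → 1 → 2 → 5 → 10 → 21

Answer: 21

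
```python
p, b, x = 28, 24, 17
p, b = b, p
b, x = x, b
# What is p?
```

Trace:
`p, b, x = 28, 24, 17` → p = 28; b = 24; x = 17
`p, b = b, p` → p = 24; b = 28
`b, x = x, b` → b = 17; x = 28
So p = 24

Answer: 24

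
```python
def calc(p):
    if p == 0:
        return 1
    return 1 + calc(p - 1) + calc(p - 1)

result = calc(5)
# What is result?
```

calc(p) = 1 + 2·calc(p-1), calc(0)=1. Closed form: (1+1)·2^5 - 1 = 63.

Answer: 63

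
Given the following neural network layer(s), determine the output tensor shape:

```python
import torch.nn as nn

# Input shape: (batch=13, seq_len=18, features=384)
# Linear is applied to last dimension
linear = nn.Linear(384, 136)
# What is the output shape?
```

Input: (13, 18, 384) -> Output: (13, 18, 136)

Answer: (13, 18, 136)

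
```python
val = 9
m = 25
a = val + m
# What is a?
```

Trace:
`val = 9` → val = 9
`m = 25` → m = 25
`a = val + m` → a = 34
So a = 34

Answer: 34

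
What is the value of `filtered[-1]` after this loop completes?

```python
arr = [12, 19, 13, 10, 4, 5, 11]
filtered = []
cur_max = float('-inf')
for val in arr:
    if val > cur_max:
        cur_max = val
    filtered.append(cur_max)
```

Running max ends at 19
`filtered` takes the values: [] → [12] → [12, 19] → [12, 19, 19] → [12, 19, 19, 19] → [12, 19, 19, 19, 19] → [12, 19, 19, 19, 19, 19] → [12, 19, 19, 19, 19, 19, 19]
So `filtered[-1]` = 19

Answer: 19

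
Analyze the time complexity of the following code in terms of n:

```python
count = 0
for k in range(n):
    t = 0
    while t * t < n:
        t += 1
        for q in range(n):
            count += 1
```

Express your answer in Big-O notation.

Each loop level contributes: n × √n × n. Multiplying the contributions gives O(n^2√n).

Answer: O(n^2√n)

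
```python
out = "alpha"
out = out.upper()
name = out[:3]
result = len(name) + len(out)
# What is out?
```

Trace:
`out = "alpha"` → out = 'alpha'
`out = out.upper()` → out = 'ALPHA'
`name = out[:3]` → name = 'ALP'
`result = len(name) + len(out)` → result = 8
So out = 'ALPHA'

Answer: 'ALPHA'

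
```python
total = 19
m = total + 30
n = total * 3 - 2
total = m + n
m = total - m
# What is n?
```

Trace:
`total = 19` → total = 19
`m = total + 30` → m = 49
`n = total * 3 - 2` → n = 55
`total = m + n` → total = 104
`m = total - m` → m = 55
So n = 55

Answer: 55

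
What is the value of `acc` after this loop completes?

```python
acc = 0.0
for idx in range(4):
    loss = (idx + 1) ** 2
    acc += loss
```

Sum of squared losses 1² + 2² + ... + 4²
`acc` takes the values: 0.0 → 1.0 → 5.0 → 14.0 → 30.0

Answer: 30.0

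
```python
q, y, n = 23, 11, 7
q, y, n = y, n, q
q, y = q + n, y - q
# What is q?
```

Trace:
`q, y, n = 23, 11, 7` → q = 23; y = 11; n = 7
`q, y, n = y, n, q` → q = 11; y = 7; n = 23
`q, y = q + n, y - q` → q = 34; y = -4
So q = 34

Answer: 34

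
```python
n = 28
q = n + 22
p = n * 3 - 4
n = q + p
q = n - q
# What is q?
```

Trace:
`n = 28` → n = 28
`q = n + 22` → q = 50
`p = n * 3 - 4` → p = 80
`n = q + p` → n = 130
`q = n - q` → q = 80
So q = 80

Answer: 80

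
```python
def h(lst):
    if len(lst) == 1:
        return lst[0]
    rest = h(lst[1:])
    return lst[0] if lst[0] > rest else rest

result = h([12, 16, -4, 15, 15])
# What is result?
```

Recursive max over [12, 16, -4, 15, 15] = 16

Answer: 16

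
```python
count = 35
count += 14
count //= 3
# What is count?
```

Trace:
`count = 35` → count = 35
`count += 14` → count = 49
`count //= 3` → count = 16
So count = 16

Answer: 16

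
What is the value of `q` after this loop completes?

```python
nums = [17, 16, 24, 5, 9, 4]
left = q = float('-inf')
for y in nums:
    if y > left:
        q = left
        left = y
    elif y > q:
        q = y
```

Second largest (with repeats) in [17, 16, 24, 5, 9, 4]
`q` takes the values: -inf → 16 → 17

Answer: 17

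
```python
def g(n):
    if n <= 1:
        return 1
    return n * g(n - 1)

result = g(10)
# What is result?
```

g(10) = 10 * 9 * 8 * 7 * 6 * 5 * 4 * 3 * 2 * 1 = 3628800

Answer: 3628800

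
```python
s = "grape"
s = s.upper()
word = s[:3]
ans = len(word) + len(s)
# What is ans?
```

Trace:
`s = "grape"` → s = 'grape'
`s = s.upper()` → s = 'GRAPE'
`word = s[:3]` → word = 'GRA'
`ans = len(word) + len(s)` → ans = 8
So ans = 8

Answer: 8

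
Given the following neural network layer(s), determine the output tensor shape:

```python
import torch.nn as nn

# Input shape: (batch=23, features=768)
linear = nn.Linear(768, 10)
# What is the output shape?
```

Input: (23, 768) -> Output: (23, 10)

Answer: (23, 10)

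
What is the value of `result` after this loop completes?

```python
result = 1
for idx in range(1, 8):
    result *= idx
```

7! = 5040
`result` takes the values: 1 → 2 → 6 → 24 → 120 → 720 → 5040

Answer: 5040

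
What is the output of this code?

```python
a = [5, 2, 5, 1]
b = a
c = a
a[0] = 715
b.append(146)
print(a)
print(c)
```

Key concept: multiple aliases.
Step by step:
`a = [5, 2, 5, 1]` → a = [5, 2, 5, 1]
`b = a` → b = [5, 2, 5, 1] (same object as a)
`c = a` → c = [5, 2, 5, 1] (same object as a, b)
`a[0] = 715` → a = [715, 2, 5, 1] (same object as b, c); b = [715, 2, 5, 1] (same object as a, c); c = [715, 2, 5, 1] (same object as a, b)
`b.append(146)` → a = [715, 2, 5, 1, 146] (same object as b, c); b = [715, 2, 5, 1, 146] (same object as a, c); c = [715, 2, 5, 1, 146] (same object as a, b)
`print(a)` → prints [715, 2, 5, 1, 146]
`print(c)` → prints [715, 2, 5, 1, 146]

Answer:
[715, 2, 5, 1, 146]
[715, 2, 5, 1, 146]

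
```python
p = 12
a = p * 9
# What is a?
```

Trace:
`p = 12` → p = 12
`a = p * 9` → a = 108
So a = 108

Answer: 108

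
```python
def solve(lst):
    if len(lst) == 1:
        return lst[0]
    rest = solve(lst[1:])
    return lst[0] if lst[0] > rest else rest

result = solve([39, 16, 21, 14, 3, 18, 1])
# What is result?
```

Recursive max over [39, 16, 21, 14, 3, 18, 1] = 39

Answer: 39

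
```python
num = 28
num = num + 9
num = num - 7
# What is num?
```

Trace:
`num = 28` → num = 28
`num = num + 9` → num = 37
`num = num - 7` → num = 30
So num = 30

Answer: 30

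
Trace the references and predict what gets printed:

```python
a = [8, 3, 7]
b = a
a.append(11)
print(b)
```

Key concept: basic list aliasing.
Step by step:
`a = [8, 3, 7]` → a = [8, 3, 7]
`b = a` → b = [8, 3, 7] (same object as a)
`a.append(11)` → a = [8, 3, 7, 11] (same object as b); b = [8, 3, 7, 11] (same object as a)
`print(b)` → prints [8, 3, 7, 11]

Answer: [8, 3, 7, 11]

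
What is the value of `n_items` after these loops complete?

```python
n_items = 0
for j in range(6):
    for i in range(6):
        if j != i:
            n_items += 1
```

6² - 6 (exclude diagonal)
`n_items` takes the values: 0 → 1 → 2 → 3 → 4 → 5 → 6 → 7 → 8 → 9 → 10 → 11 → 12 → 13 → 14 → 15 → 16 → 17 → 18 → 19 → 20 → 21 → 22 → 23 → 24 → 25 → 26 → 27 → 28 → 29 → 30

Answer: 30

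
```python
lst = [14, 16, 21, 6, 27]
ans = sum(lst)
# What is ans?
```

Trace:
`lst = [14, 16, 21, 6, 27]` → lst = [14, 16, 21, 6, 27]
`ans = sum(lst)` → ans = 84
So ans = 84

Answer: 84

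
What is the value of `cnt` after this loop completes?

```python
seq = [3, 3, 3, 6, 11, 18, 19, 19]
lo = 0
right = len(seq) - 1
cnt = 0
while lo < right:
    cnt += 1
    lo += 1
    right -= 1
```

Iterations until pointers meet (list length 8)
`cnt` takes the values: 0 → 1 → 2 → 3 → 4

Answer: 4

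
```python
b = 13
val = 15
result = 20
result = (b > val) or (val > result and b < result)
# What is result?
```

Trace:
`b = 13` → b = 13
`val = 15` → val = 15
`result = 20` → result = 20
`result = (b > val) or (val > result and b < result)` → result = False
So result = False

Answer: False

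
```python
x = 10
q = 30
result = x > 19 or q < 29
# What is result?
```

Trace:
`x = 10` → x = 10
`q = 30` → q = 30
`result = x > 19 or q < 29` → result = False
So result = False

Answer: False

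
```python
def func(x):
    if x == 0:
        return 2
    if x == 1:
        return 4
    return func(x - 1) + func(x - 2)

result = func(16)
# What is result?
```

Build up from base cases: func(0)=2, func(1)=4, func(2)=6, func(3)=10, func(4)=16, func(5)=26, func(6)=42, ..., func(16)=5168

Answer: 5168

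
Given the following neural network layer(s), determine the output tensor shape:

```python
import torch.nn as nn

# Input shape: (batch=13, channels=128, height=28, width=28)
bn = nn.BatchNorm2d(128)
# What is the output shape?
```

Input: (13, 128, 28, 28) -> Output: (13, 128, 28, 28)

Answer: (13, 128, 28, 28)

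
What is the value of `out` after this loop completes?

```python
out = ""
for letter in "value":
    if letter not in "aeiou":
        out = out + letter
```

Remove vowels from 'value'
`out` takes the values: "" → "v" → "vl"

Answer: "vl"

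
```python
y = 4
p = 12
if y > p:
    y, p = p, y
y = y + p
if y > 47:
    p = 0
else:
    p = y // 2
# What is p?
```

Trace:
`y = 4` → y = 4
`p = 12` → p = 12
`if y > p: ...` → y > p is False → no variable changes
`y = y + p` → y = 16
`if y > 47: ...` → y > 47 is False, take else branch → p = 8
So p = 8

Answer: 8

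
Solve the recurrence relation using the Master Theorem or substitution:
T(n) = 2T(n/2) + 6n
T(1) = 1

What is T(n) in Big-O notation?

By Master Theorem: a=2, b=2, f(n)=6n. Since log_2(2) = 1 and f(n) = Θ(n^1), Case 2 applies. T(n) = O(n log n).

Answer: O(n log n)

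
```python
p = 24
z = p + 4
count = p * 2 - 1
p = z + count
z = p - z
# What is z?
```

Trace:
`p = 24` → p = 24
`z = p + 4` → z = 28
`count = p * 2 - 1` → count = 47
`p = z + count` → p = 75
`z = p - z` → z = 47
So z = 47

Answer: 47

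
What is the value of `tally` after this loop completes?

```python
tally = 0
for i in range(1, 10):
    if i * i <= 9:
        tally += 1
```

Count numbers where i² ≤ 9
`tally` takes the values: 0 → 1 → 2 → 3

Answer: 3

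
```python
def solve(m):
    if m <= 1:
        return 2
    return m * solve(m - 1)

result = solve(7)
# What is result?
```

solve(7) = 7 * 6 * 5 * 4 * 3 * 2 * 2 = 10080

Answer: 10080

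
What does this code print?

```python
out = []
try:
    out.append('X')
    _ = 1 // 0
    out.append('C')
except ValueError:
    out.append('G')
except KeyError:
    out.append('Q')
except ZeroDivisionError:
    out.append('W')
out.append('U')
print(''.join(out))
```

Execution trace: 'X' (try body) → 'W' (except ZeroDivisionError) → 'U' (after the try/except). Output: XWU

Answer: XWU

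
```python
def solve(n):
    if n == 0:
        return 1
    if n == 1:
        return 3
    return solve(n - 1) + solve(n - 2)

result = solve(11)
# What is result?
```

Build up from base cases: solve(0)=1, solve(1)=3, solve(2)=4, solve(3)=7, solve(4)=11, solve(5)=18, solve(6)=29, ..., solve(11)=322

Answer: 322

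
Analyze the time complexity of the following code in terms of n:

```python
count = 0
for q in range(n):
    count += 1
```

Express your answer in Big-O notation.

Each loop level contributes: n. Multiplying the contributions gives O(n).

Answer: O(n)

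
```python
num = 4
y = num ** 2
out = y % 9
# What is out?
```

Trace:
`num = 4` → num = 4
`y = num ** 2` → y = 16
`out = y % 9` → out = 7
So out = 7

Answer: 7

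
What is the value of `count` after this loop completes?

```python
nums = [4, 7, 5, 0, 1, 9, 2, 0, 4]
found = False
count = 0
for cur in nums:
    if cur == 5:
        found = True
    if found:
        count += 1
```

Count elements after first 5 in [4, 7, 5, 0, 1, 9, 2, 0, 4]
`count` takes the values: 0 → 1 → 2 → 3 → 4 → 5 → 6 → 7

Answer: 7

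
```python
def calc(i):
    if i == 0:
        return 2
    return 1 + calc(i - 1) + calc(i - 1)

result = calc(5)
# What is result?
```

calc(i) = 1 + 2·calc(i-1), calc(0)=2. Closed form: (2+1)·2^5 - 1 = 95.

Answer: 95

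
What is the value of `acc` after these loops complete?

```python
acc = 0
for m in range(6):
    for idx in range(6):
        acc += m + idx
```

Sum of all m+idx for m,idx in 6x6
`acc` takes the values: 0 → 1 → 3 → 6 → 10 → 15 → 16 → 18 → 21 → 25 → 30 → 36 → 38 → 41 → 45 → 50 → 56 → 63 → 66 → 70 → 75 → 81 → 88 → 96 → 100 → 105 → 111 → 118 → 126 → 135 → 140 → 146 → 153 → 161 → 170 → 180

Answer: 180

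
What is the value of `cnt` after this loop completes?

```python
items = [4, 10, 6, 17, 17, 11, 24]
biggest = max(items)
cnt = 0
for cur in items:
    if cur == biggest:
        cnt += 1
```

Count of max value 24 in [4, 10, 6, 17, 17, 11, 24]
`cnt` takes the values: 0 → 1

Answer: 1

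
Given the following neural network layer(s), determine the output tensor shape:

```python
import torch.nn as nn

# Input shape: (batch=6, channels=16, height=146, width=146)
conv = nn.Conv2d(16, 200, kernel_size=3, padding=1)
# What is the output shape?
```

Input: (6, 16, 146, 146) -> Output: (6, 200, 146, 146)

Answer: (6, 200, 146, 146)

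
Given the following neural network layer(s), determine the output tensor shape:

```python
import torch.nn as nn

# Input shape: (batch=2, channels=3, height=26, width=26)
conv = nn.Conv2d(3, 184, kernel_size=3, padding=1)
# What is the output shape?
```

Input: (2, 3, 26, 26) -> Output: (2, 184, 26, 26)

Answer: (2, 184, 26, 26)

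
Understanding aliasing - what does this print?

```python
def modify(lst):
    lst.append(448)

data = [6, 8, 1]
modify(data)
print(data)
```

Key concept: function modifies passed list.
Step by step:
`data = [6, 8, 1]` → data = [6, 8, 1]
`modify(data)` → data = [6, 8, 1, 448]
`print(data)` → prints [6, 8, 1, 448]

Answer: [6, 8, 1, 448]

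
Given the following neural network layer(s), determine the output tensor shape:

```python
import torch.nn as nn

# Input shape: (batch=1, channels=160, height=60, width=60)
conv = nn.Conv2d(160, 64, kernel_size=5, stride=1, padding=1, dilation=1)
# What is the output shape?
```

Input: (1, 160, 60, 60) -> Output: (1, 64, 58, 58)

Answer: (1, 64, 58, 58)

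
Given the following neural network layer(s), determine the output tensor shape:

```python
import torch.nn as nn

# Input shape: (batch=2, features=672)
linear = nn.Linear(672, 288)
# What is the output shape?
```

Input: (2, 672) -> Output: (2, 288)

Answer: (2, 288)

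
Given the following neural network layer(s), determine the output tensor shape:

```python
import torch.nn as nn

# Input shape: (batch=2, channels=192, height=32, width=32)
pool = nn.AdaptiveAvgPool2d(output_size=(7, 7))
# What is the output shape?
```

Input: (2, 192, 32, 32) -> Output: (2, 192, 7, 7)

Answer: (2, 192, 7, 7)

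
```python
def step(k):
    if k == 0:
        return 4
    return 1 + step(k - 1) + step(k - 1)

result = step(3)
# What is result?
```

step(k) = 1 + 2·step(k-1), step(0)=4. Closed form: (4+1)·2^3 - 1 = 39.

Answer: 39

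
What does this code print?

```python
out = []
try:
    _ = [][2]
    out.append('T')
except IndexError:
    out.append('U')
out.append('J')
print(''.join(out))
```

Execution trace: 'U' (except IndexError) → 'J' (after the try/except). Output: UJ

Answer: UJ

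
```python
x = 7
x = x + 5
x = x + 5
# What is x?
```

Trace:
`x = 7` → x = 7
`x = x + 5` → x = 12
`x = x + 5` → x = 17
So x = 17

Answer: 17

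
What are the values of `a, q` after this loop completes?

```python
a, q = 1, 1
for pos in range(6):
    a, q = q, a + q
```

Fibonacci: after 6 iterations
`a, q` takes the values: (1, 1) → (1, 2) → (2, 3) → (3, 5) → (5, 8) → (8, 13) → (13, 21)

Answer: 13, 21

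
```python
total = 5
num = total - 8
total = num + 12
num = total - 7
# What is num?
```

Trace:
`total = 5` → total = 5
`num = total - 8` → num = -3
`total = num + 12` → total = 9
`num = total - 7` → num = 2
So num = 2

Answer: 2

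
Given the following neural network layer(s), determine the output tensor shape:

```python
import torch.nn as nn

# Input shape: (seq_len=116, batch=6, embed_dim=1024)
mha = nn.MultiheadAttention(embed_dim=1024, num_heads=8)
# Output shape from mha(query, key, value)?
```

Input: (116, 6, 1024) -> Output: (116, 6, 1024)

Answer: (116, 6, 1024)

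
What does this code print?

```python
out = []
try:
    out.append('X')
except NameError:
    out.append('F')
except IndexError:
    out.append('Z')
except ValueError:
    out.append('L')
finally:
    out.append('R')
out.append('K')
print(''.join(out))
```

Execution trace: 'X' (try body, no exception) → 'R' (finally) → 'K' (after the try/except). Output: XRK

Answer: XRK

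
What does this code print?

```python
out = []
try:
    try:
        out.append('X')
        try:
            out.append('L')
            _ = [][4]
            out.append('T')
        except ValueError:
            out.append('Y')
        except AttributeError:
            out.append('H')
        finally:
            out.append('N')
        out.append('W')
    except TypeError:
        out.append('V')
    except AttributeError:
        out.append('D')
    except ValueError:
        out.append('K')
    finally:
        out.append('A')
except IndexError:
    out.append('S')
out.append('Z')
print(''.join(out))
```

Execution trace: 'X' (try body) → 'L' (inner try body) → 'N' (inner finally) → 'A' (finally) → 'S' (outer except IndexError) → 'Z' (after the try/except). Output: XLNASZ

Answer: XLNASZ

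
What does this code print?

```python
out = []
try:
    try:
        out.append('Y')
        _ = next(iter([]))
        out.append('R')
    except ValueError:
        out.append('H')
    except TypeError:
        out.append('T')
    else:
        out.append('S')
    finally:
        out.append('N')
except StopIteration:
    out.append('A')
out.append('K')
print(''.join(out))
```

Execution trace: 'Y' (try body) → 'N' (finally) → 'A' (outer except StopIteration) → 'K' (after the try/except). Output: YNAK

Answer: YNAK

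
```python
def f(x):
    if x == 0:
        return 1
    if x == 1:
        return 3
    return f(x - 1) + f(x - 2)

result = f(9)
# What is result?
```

Build up from base cases: f(0)=1, f(1)=3, f(2)=4, f(3)=7, f(4)=11, f(5)=18, f(6)=29, ..., f(9)=123

Answer: 123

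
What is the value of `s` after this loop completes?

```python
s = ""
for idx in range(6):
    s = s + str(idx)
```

Concatenate digits 0 to 5
`s` takes the values: "" → "0" → "01" → "012" → "0123" → "01234" → "012345"

Answer: "012345"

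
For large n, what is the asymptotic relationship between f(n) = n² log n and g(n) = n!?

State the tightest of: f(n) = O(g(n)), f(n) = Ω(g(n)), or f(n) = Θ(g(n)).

n² log n vs n!: f(n) = O(g(n)) but not Ω(g(n)) — n! grows strictly faster than n² log n.

Answer: f(n) = O(g(n)) but not Ω(g(n)) — n! grows strictly faster than n² log n.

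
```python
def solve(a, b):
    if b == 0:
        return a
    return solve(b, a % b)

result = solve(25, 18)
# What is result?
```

solve(25, 18) -> solve(18, 7) -> solve(7, 4) -> solve(4, 3) -> solve(3, 1) -> solve(1, 0) -> 1

Answer: 1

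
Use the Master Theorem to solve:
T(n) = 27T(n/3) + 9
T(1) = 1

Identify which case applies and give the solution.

a=27, b=3, f(n)=9. log_3(27) = 3. Since c=0 < 3, Case 1 applies: T(n) = Θ(n^log_b(a)) = O(n^3).

Answer: O(n^3) - Case 1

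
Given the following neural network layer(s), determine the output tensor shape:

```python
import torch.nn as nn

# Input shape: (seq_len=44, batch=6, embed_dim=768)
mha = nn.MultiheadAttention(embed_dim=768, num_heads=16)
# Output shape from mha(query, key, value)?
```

Input: (44, 6, 768) -> Output: (44, 6, 768)

Answer: (44, 6, 768)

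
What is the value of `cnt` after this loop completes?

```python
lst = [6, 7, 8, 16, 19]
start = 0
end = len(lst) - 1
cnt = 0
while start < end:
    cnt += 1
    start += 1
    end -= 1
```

Iterations until pointers meet (list length 5)
`cnt` takes the values: 0 → 1 → 2

Answer: 2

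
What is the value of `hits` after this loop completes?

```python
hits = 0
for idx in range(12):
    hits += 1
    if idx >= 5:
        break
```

Loop breaks when idx reaches 5, hits is 6
`hits` takes the values: 0 → 1 → 2 → 3 → 4 → 5 → 6

Answer: 6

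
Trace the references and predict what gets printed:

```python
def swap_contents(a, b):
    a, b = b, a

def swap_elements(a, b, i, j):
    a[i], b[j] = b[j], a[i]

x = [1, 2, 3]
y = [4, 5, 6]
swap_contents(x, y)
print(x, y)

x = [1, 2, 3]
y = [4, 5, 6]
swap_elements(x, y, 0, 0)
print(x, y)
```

Key concept: parameter rebinding vs mutation.
Step by step:
`x = [1, 2, 3]` → x = [1, 2, 3]
`y = [4, 5, 6]` → y = [4, 5, 6]
`swap_contents(x, y)` → no visible change to tracked variables
`print(x, y)` → prints [1, 2, 3] [4, 5, 6]
`x = [1, 2, 3]` → x = [1, 2, 3]
`y = [4, 5, 6]` → y = [4, 5, 6]
`swap_elements(x, y, 0, 0)` → x = [4, 2, 3]; y = [1, 5, 6]
`print(x, y)` → prints [4, 2, 3] [1, 5, 6]

Answer:
[1, 2, 3] [4, 5, 6]
[4, 2, 3] [1, 5, 6]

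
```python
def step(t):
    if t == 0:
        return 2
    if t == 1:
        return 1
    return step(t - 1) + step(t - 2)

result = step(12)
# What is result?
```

Build up from base cases: step(0)=2, step(1)=1, step(2)=3, step(3)=4, step(4)=7, step(5)=11, step(6)=18, ..., step(12)=322

Answer: 322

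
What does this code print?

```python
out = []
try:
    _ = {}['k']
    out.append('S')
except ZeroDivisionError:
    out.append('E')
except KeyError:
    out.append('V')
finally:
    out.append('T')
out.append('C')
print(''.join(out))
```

Execution trace: 'V' (except KeyError) → 'T' (finally) → 'C' (after the try/except). Output: VTC

Answer: VTC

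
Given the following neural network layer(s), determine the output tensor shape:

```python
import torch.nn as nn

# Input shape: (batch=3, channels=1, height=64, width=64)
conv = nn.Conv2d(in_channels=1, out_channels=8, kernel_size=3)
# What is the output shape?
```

Input: (3, 1, 64, 64) -> Output: (3, 8, 62, 62)

Answer: (3, 8, 62, 62)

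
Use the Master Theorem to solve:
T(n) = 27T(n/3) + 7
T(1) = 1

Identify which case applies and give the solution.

a=27, b=3, f(n)=7. log_3(27) = 3. Since c=0 < 3, Case 1 applies: T(n) = Θ(n^log_b(a)) = O(n^3).

Answer: O(n^3) - Case 1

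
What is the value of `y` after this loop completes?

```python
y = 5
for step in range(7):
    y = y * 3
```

Multiply by 3, 7 times: 5 * 3^7 = 10935
`y` takes the values: 5 → 15 → 45 → 135 → 405 → 1215 → 3645 → 10935

Answer: 10935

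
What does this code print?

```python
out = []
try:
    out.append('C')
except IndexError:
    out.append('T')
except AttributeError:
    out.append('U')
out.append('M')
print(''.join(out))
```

Execution trace: 'C' (try body, no exception) → 'M' (after the try/except). Output: CM

Answer: CM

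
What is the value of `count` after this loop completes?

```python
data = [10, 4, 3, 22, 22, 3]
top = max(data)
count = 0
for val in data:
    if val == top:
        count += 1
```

Count of max value 22 in [10, 4, 3, 22, 22, 3]
`count` takes the values: 0 → 1 → 2

Answer: 2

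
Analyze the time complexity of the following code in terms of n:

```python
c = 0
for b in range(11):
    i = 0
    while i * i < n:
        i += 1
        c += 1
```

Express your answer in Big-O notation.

Each loop level contributes: 1 × √n. Multiplying the contributions gives O(√n).

Answer: O(√n)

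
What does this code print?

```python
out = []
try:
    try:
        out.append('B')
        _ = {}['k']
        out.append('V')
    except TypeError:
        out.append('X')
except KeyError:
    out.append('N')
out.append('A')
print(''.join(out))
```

Execution trace: 'B' (try body) → 'N' (outer except KeyError) → 'A' (after the try/except). Output: BNA

Answer: BNA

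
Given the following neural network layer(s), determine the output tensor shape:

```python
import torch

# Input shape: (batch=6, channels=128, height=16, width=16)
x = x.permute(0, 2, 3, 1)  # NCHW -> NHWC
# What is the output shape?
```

Input: (6, 128, 16, 16) -> Output: (6, 16, 16, 128)

Answer: (6, 16, 16, 128)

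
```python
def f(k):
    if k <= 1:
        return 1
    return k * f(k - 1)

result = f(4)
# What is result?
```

f(4) = 4 * 3 * 2 * 1 = 24

Answer: 24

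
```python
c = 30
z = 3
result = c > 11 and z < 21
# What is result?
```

Trace:
`c = 30` → c = 30
`z = 3` → z = 3
`result = c > 11 and z < 21` → result = True
So result = True

Answer: True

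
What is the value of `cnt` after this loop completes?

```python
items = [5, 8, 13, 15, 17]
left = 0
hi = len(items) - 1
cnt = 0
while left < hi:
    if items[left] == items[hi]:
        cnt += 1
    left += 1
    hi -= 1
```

Count matching pairs from ends
`cnt` takes the values: 0

Answer: 0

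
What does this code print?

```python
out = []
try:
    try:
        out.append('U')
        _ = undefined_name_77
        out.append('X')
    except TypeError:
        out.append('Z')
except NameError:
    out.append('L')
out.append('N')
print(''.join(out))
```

Execution trace: 'U' (try body) → 'L' (outer except NameError) → 'N' (after the try/except). Output: ULN

Answer: ULN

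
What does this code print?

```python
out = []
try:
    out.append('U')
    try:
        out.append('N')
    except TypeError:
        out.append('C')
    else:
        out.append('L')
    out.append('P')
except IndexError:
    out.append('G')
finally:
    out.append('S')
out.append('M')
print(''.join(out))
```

Execution trace: 'U' (try body) → 'N' (inner try body, no exception) → 'L' (inner else) → 'P' (try body, no exception) → 'S' (finally) → 'M' (after the try/except). Output: UNLPSM

Answer: UNLPSM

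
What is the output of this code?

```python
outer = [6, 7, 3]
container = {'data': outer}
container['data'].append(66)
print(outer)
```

Key concept: dict holds reference to list.
Step by step:
`outer = [6, 7, 3]` → outer = [6, 7, 3]
`container = {'data': outer}` → container = {'data': [6, 7, 3]}
`container['data'].append(66)` → outer = [6, 7, 3, 66]; container = {'data': [6, 7, 3, 66]}
`print(outer)` → prints [6, 7, 3, 66]

Answer: [6, 7, 3, 66]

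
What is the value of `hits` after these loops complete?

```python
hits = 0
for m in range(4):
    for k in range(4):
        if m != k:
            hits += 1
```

4² - 4 (exclude diagonal)
`hits` takes the values: 0 → 1 → 2 → 3 → 4 → 5 → 6 → 7 → 8 → 9 → 10 → 11 → 12

Answer: 12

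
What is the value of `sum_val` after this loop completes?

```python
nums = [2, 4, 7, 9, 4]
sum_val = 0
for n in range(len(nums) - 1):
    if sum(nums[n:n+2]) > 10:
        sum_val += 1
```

Count windows with sum > 10
`sum_val` takes the values: 0 → 1 → 2 → 3

Answer: 3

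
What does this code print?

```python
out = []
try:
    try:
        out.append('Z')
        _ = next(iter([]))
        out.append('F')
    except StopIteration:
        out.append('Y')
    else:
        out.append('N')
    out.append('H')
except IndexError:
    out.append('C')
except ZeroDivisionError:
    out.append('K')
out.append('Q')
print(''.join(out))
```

Execution trace: 'Z' (inner try body) → 'Y' (inner except StopIteration) → 'H' (try body, no exception) → 'Q' (after the try/except). Output: ZYHQ

Answer: ZYHQ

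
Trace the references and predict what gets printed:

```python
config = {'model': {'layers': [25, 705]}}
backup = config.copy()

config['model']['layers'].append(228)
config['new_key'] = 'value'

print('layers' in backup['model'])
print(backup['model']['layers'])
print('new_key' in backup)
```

Key concept: shallow copy gotcha with nested dict.
Step by step:
`config = {'model': {'layers': [25, 705]}}` → config = {'model': {'layers': [25, 705]}}
`backup = config.copy()` → backup = {'model': {'layers': [25, 705]}}
`config['model']['layers'].append(228)` → config = {'model': {'layers': [25, 705, 228]}}; backup = {'model': {'layers': [25, 705, 228]}}
`config['new_key'] = 'value'` → config = {'model': {'layers': [25, 705, 228]}, 'new_key': 'value'}
`print('layers' in backup['model'])` → prints True
`print(backup['model']['layers'])` → prints [25, 705, 228]
`print('new_key' in backup)` → prints False

Answer:
True
[25, 705, 228]
False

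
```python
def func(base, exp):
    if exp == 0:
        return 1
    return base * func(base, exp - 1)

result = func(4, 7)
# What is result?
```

func(4, 7) = 4 * 4 * 4 * 4 * 4 * 4 * 4 = 16384

Answer: 16384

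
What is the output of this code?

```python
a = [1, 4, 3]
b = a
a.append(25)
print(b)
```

Key concept: basic list aliasing.
Step by step:
`a = [1, 4, 3]` → a = [1, 4, 3]
`b = a` → b = [1, 4, 3] (same object as a)
`a.append(25)` → a = [1, 4, 3, 25] (same object as b); b = [1, 4, 3, 25] (same object as a)
`print(b)` → prints [1, 4, 3, 25]

Answer: [1, 4, 3, 25]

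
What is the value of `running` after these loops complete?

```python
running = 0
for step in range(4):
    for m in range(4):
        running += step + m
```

Sum of all step+m for step,m in 4x4
`running` takes the values: 0 → 1 → 3 → 6 → 7 → 9 → 12 → 16 → 18 → 21 → 25 → 30 → 33 → 37 → 42 → 48

Answer: 48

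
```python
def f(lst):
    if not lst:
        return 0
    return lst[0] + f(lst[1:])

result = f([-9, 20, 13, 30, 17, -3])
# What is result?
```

(-9) + 20 + 13 + 30 + 17 + (-3) + 0 = 68

Answer: 68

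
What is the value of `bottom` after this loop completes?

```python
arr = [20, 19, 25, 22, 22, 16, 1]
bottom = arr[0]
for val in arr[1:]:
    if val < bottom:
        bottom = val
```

Minimum of [20, 19, 25, 22, 22, 16, 1]
`bottom` takes the values: 20 → 19 → 16 → 1

Answer: 1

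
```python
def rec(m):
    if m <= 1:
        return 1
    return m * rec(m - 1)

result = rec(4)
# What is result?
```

rec(4) = 4 * 3 * 2 * 1 = 24

Answer: 24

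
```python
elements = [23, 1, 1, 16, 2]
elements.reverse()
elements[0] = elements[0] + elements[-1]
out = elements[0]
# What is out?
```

Trace:
`elements = [23, 1, 1, 16, 2]` → elements = [23, 1, 1, 16, 2]
`elements.reverse()` → elements = [2, 16, 1, 1, 23]
`elements[0] = elements[0] + elements[-1]` → elements = [25, 16, 1, 1, 23]
`out = elements[0]` → out = 25
So out = 25

Answer: 25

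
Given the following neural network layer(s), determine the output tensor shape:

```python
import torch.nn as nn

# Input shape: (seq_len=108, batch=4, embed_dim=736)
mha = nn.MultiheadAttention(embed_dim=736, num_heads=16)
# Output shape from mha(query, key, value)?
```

Input: (108, 4, 736) -> Output: (108, 4, 736)

Answer: (108, 4, 736)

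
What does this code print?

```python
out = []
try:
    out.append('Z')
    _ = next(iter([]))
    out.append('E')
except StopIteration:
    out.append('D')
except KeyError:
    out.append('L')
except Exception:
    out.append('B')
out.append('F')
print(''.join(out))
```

Execution trace: 'Z' (try body) → 'D' (except StopIteration) → 'F' (after the try/except). Output: ZDF

Answer: ZDF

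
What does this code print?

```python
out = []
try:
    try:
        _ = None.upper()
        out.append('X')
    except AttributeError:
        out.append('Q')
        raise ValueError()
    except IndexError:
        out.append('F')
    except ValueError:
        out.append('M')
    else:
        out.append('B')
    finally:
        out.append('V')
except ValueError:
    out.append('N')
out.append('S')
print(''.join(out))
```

Execution trace: 'Q' (inner except AttributeError) → 'V' (inner finally) → 'N' (outer except ValueError) → 'S' (after the try/except). Output: QVNS

Answer: QVNS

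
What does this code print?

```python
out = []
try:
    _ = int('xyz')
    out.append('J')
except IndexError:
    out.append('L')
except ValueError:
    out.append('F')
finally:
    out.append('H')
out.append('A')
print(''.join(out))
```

Execution trace: 'F' (except ValueError) → 'H' (finally) → 'A' (after the try/except). Output: FHA

Answer: FHA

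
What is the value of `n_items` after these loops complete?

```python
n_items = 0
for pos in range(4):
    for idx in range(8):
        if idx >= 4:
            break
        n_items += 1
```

Inner breaks at 4, outer runs 4 times
`n_items` takes the values: 0 → 1 → 2 → 3 → 4 → 5 → 6 → 7 → 8 → 9 → 10 → 11 → 12 → 13 → 14 → 15 → 16

Answer: 16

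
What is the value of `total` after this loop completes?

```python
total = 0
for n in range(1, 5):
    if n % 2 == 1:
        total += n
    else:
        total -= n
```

Add odd, subtract even
`total` takes the values: 0 → 1 → -1 → 2 → -2

Answer: -2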